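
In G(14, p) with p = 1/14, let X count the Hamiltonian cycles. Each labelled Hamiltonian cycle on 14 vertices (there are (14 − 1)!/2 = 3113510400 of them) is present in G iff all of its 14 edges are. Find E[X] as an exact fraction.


K_14 has (14 − 1)!/2 = 3113510400 labelled Hamiltonian cycles.
For each such Hamiltonian cycle H, let X_H = 1 if all 14 edges of H are present in G. Then P[X_H = 1] = p^{14} = (1/14)^{14} = 1/11112006825558016.
By linearity: E[X] = Σ_H E[X_H] = 3113510400 · p^{14} = 3113510400 · 1/11112006825558016 = 868725/3100448333024.
Numerically: E[X] ≈ 2.802e-07.

E[X] = 3113510400 · (1/14)^{14} = 868725/3100448333024 ≈ 2.802e-07.


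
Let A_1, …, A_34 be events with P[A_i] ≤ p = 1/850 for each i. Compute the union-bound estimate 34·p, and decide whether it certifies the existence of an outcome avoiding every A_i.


Union bound: P[∪_{i=1}^{34} A_i] ≤ Σ_i P[A_i] ≤ 34·p = 34·(1/850) = 1/25.
Numerically: 1/25 ≈ 0.040000.
Is 1/25 < 1? YES.
Since P[∪ A_i] ≤ 1/25 < 1, the complement has P[∩ A_i^c] ≥ 1 − 1/25 = 24/25 > 0, so some outcome avoids every A_i.

34·p = 1/25 ≈ 0.040000; existence CERTIFIED by the union bound.


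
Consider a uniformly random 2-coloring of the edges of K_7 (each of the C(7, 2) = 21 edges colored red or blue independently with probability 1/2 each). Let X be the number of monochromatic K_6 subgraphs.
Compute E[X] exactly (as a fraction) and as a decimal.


Let X = Σ_S X_S over the C(7, 6) = 7 subsets S of size 6, where X_S = 1 if the K_6 on S is monochromatic.
For a fixed S, the K_6 on S has C(6, 2) = 15 edges. P[all 15 edges red] = (1/2)^15, and likewise for blue, so P[monochromatic] = 2·(1/2)^15 = 2^{1 − 15} = 1/16384.
By linearity of expectation: E[X] = C(7, 6) · 2^{1 − 15} = 7 · 1/16384 = 7/16384.
Numerically: E[X] ≈ 0.000427.

E[X] = C(7,6)·2^(1−C(6,2)) = 7/16384 ≈ 0.000427.


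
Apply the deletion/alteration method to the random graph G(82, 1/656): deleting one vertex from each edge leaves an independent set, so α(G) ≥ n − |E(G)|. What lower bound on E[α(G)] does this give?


E[|E(G)|] = C(82, 2)·p = 3321 · (1/656) = 81/16.
E[α(G)] ≥ n − E[|E(G)|] = 82 − 81/16 = 1231/16.
Numerically: ≈ 76.9375.
(This is only a lower bound; the true E[α(G)] may be larger.)

E[α(G)] ≥ 1231/16 ≈ 76.9375.


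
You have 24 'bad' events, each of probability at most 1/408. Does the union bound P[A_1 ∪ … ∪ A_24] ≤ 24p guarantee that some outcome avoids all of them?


Union bound: P[∪_{i=1}^{24} A_i] ≤ Σ_i P[A_i] ≤ 24·p = 24·(1/408) = 1/17.
Numerically: 1/17 ≈ 0.0588235.
Is 1/17 < 1? YES.
Since P[∪ A_i] ≤ 1/17 < 1, the complement has P[∩ A_i^c] ≥ 1 − 1/17 = 16/17 > 0, so some outcome avoids every A_i.

24·p = 1/17 ≈ 0.0588235; existence CERTIFIED by the union bound.


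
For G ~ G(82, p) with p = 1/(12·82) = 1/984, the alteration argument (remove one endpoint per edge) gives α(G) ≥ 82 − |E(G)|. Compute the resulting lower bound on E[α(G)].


E[|E(G)|] = C(82, 2)·p = 3321 · (1/984) = 27/8.
E[α(G)] ≥ n − E[|E(G)|] = 82 − 27/8 = 629/8.
Numerically: ≈ 78.625.
(This is only a lower bound; the true E[α(G)] may be larger.)

E[α(G)] ≥ 629/8 ≈ 78.625.


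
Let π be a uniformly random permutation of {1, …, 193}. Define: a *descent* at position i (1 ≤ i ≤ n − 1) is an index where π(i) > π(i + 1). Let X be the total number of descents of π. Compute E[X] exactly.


Write X = Σ X_I over i = 1, …, 192, with X_I the indicator of one descent.
There are 192 indicators.
For each fixed i, the pair (π(i), π(i+1)) is a uniformly random ordered pair of distinct values from {1, …, 193}; by symmetry P[π(i) > π(i+1)] = 1/2.
By linearity: E[X] = 192 · (1/2) = (193 − 1) · (1/2) = 96 ≈ 96.000000.

E[X] = 96 = 96.000000.


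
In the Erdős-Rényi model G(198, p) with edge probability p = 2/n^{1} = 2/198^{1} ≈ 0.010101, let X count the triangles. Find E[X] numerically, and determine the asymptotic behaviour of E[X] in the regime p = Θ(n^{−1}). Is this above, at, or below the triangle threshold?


Number of potential triangles: C(198, 3) = 1274196.
Each occurs with probability p³ ≈ (0.010101)³ ≈ 1.0306102e-06.
By linearity: E[X] = C(198, 3)·p³ ≈ 1274196 · 1.0306102e-06 ≈ 1.31320.
Here α = 1, so p = 2/n is exactly at the triangle threshold p ~ 1/n. Asymptotically E[X] → c³/6 = 2³/6 = 4/3 ≈ 1.33333, a bounded constant. In this regime the triangle count is asymptotically Poisson(c³/6).

E[X] ≈ 1.31320; in regime p = Θ(1/n^{1}) E[X] stays bounded (at the triangle threshold p ~ 1/n).


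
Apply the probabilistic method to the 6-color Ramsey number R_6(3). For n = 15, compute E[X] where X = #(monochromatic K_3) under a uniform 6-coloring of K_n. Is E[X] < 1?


E[X] = C(15, 3) · 6^{1 − 3} = 455 · 6^{−2} = 455/36.
As a reduced fraction: E[X] = 455/36 ≈ 12.6388889.
Is E[X] < 1? NO.
Since E[X] ≥ 1, the first-moment bound is inconclusive at n = 15; it does NOT by itself certify R_6(3) > 15.

E[X] = 455/36 ≈ 12.6388889; E[X] ≥ 1; first-moment method inconclusive here.


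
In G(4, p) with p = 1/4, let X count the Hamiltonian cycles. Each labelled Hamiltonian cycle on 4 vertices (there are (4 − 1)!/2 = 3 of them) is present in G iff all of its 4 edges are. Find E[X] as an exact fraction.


K_4 has (4 − 1)!/2 = 3 labelled Hamiltonian cycles.
For each such Hamiltonian cycle H, let X_H = 1 if all 4 edges of H are present in G. Then P[X_H = 1] = p^{4} = (1/4)^{4} = 1/256.
By linearity: E[X] = Σ_H E[X_H] = 3 · p^{4} = 3 · 1/256 = 3/256.
Numerically: E[X] ≈ 0.0117188.

E[X] = 3 · (1/4)^{4} = 3/256 ≈ 0.0117188.


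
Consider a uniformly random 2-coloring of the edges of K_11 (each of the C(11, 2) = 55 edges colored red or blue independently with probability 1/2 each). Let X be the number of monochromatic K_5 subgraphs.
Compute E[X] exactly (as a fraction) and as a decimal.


Let X = Σ_S X_S over the C(11, 5) = 462 subsets S of size 5, where X_S = 1 if the K_5 on S is monochromatic.
For a fixed S, the K_5 on S has C(5, 2) = 10 edges. P[all 10 edges red] = (1/2)^10, and likewise for blue, so P[monochromatic] = 2·(1/2)^10 = 2^{1 − 10} = 1/512.
By linearity: E[X] = C(11, 5) · 2^{1 − 10} = 462 · 1/512 = 231/256.
Numerically: E[X] ≈ 0.902344.

E[X] = C(11,5)·2^(1−C(5,2)) = 231/256 ≈ 0.902344.


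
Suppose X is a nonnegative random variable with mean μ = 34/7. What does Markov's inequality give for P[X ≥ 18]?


μ = E[X] = 34/7, a = 18.
Markov: P[X ≥ 18] ≤ μ/a = (34/7)/18 = 17/63.
Numerically: ≈ 0.269841.
(Since a = 18 > μ = 4.857143, the bound 17/63 is < 1 and informative.)

P[X ≥ 18] ≤ 17/63 ≈ 0.269841.


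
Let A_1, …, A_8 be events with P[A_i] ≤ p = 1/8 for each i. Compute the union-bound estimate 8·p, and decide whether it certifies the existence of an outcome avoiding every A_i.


Union bound: P[∪_{i=1}^{8} A_i] ≤ Σ_i P[A_i] ≤ 8·p = 8·(1/8) = 1.
Numerically: 1 ≈ 1.00000.
Is 1 < 1? NO.
Since the bound 1 is ≥ 1, the union bound is uninformative here; it does NOT by itself certify existence.

8·p = 1 ≈ 1.00000; existence NOT certified by the union bound.


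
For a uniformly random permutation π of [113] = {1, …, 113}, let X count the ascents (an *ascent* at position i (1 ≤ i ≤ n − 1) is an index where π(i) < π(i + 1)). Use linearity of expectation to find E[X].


Write X = Σ X_I over i = 1, …, 112, with X_I the indicator of one ascent.
There are 112 indicators.
For each fixed i, the pair (π(i), π(i+1)) is a uniformly random ordered pair of distinct values from {1, …, 113}; by symmetry P[π(i) < π(i+1)] = 1/2.
By linearity: E[X] = 112 · (1/2) = (113 − 1) · (1/2) = 56 ≈ 56.000000.

E[X] = 56 = 56.000000.


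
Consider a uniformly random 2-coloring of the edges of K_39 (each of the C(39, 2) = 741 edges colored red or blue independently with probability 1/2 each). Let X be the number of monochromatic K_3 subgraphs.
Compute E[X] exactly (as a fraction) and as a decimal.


Let X = Σ_S X_S over the C(39, 3) = 9139 subsets S of size 3, where X_S = 1 if the K_3 on S is monochromatic.
For a fixed S, the K_3 on S has C(3, 2) = 3 edges. P[all 3 edges red] = (1/2)^3, and likewise for blue, so P[monochromatic] = 2·(1/2)^3 = 2^{1 − 3} = 1/4.
Summing: E[X] = C(39, 3) · 2^{1 − 3} = 9139 · 1/4 = 9139/4.
Numerically: E[X] ≈ 2284.750.

E[X] = C(39,3)·2^(1−C(3,2)) = 9139/4 ≈ 2284.750.


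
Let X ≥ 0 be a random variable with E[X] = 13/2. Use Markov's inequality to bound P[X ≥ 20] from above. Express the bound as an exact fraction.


μ = E[X] = 13/2, a = 20.
Markov: P[X ≥ 20] ≤ μ/a = (13/2)/20 = 13/40.
Numerically: ≈ 0.325000.
(Since a = 20 > μ = 6.500000, the bound 13/40 is < 1 and informative.)

P[X ≥ 20] ≤ 13/40 ≈ 0.325000.


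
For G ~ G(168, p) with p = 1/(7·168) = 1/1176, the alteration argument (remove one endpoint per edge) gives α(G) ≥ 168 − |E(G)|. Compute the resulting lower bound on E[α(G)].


E[|E(G)|] = C(168, 2)·p = 14028 · (1/1176) = 167/14.
E[α(G)] ≥ n − E[|E(G)|] = 168 − 167/14 = 2185/14.
Numerically: ≈ 156.071429.
(This is only a lower bound; the true E[α(G)] may be larger.)

E[α(G)] ≥ 2185/14 ≈ 156.071429.


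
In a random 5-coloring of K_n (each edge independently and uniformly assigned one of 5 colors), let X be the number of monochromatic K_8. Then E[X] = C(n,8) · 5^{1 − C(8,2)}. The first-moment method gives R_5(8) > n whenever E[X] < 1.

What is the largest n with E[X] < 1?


We need C(n, 8) · 5^{1 − 28} < 1, i.e. C(n, 8) < 5^{28 − 1} = 7450580596923828125.
Check values of n near the boundary:
  n = 862: C(862, 8) = 7317951015318931845; 7317951015318931845 < 7450580596923828125? YES
  n = 863: C(863, 8) = 7386423071602617757; 7386423071602617757 < 7450580596923828125? YES
  n = 864: C(864, 8) = 7455455062926006708; 7455455062926006708 < 7450580596923828125? NO
The largest n with C(n, 8) < 7450580596923828125 is n = 863 (where E[X] = 7386423071602617757/7450580596923828125 ≈ 0.991389). Hence R_5(8) > 863, i.e. R_5(8) ≥ 864.

Largest n = 863; hence R_5(8) > 863.


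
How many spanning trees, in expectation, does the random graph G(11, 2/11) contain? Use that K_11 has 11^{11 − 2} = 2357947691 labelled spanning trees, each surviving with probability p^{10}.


K_11 has 11^{11 − 2} = 2357947691 labelled spanning trees.
For each such spanning tree H, let X_H = 1 if all 10 edges of H are present in G. Then P[X_H = 1] = p^{10} = (2/11)^{10} = 1024/25937424601.
By linearity of expectation: E[X] = Σ_H E[X_H] = 2357947691 · p^{10} = 2357947691 · 1024/25937424601 = 1024/11.
Numerically: E[X] ≈ 93.1.

E[X] = 2357947691 · (2/11)^{10} = 1024/11 ≈ 93.1.


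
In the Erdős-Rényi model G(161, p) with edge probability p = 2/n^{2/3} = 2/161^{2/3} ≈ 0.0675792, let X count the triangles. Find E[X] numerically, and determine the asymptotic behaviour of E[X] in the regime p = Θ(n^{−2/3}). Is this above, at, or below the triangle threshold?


Number of potential triangles: C(161, 3) = 682640.
Each occurs with probability p³ ≈ (0.0675792)³ ≈ 3.08630068e-04.
By linearity: E[X] = C(161, 3)·p³ ≈ 682640 · 3.08630068e-04 ≈ 210.683230.
Since α = 2/3 < 1, p = c/n^{2/3} ≫ 1/n is above the triangle threshold p ~ 1/n. Asymptotically E[X] ~ (c³/6)·n^{3(1−α)} = (2³/6)·n^{1} → ∞; triangles are abundant w.h.p.

E[X] ≈ 210.683230; in regime p = Θ(1/n^{2/3}) E[X] diverges (above the triangle threshold p ~ 1/n).


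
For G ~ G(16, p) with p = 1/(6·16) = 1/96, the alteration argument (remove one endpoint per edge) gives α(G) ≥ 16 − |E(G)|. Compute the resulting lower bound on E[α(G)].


E[|E(G)|] = C(16, 2)·p = 120 · (1/96) = 5/4.
E[α(G)] ≥ n − E[|E(G)|] = 16 − 5/4 = 59/4.
Numerically: ≈ 14.750000.
(This is only a lower bound; the true E[α(G)] may be larger.)

E[α(G)] ≥ 59/4 ≈ 14.750000.


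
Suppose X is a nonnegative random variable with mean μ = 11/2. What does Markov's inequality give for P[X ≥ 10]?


μ = E[X] = 11/2, a = 10.
Markov: P[X ≥ 10] ≤ μ/a = (11/2)/10 = 11/20.
Numerically: ≈ 0.5500.
(Since a = 10 > μ = 5.5000, the bound 11/20 is < 1 and informative.)

P[X ≥ 10] ≤ 11/20 ≈ 0.5500.


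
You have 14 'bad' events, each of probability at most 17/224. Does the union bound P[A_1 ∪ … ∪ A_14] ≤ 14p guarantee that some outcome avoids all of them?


Union bound: P[∪_{i=1}^{14} A_i] ≤ Σ_i P[A_i] ≤ 14·p = 14·(17/224) = 17/16.
Numerically: 17/16 ≈ 1.06250.
Is 17/16 < 1? NO.
Since the bound 17/16 is ≥ 1, the union bound is uninformative here; it does NOT by itself certify existence.

14·p = 17/16 ≈ 1.06250; existence NOT certified by the union bound.


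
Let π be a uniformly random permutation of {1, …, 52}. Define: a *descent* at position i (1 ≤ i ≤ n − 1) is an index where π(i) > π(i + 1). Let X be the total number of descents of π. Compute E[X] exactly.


Write X = Σ X_I over i = 1, …, 51, with X_I the indicator of one descent.
There are 51 indicators.
For each fixed i, the pair (π(i), π(i+1)) is a uniformly random ordered pair of distinct values from {1, …, 52}; by symmetry P[π(i) > π(i+1)] = 1/2.
By linearity: E[X] = 51 · (1/2) = (52 − 1) · (1/2) = 51/2 ≈ 25.50000.

E[X] = 51/2 = 25.50000.


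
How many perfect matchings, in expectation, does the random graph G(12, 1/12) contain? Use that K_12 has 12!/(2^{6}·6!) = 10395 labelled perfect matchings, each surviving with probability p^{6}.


K_12 has 12!/(2^{6}·6!) = 10395 labelled perfect matchings.
For each such perfect matching H, let X_H = 1 if all 6 edges of H are present in G. Then P[X_H = 1] = p^{6} = (1/12)^{6} = 1/2985984.
By linearity: E[X] = Σ_H E[X_H] = 10395 · p^{6} = 10395 · 1/2985984 = 385/110592.
Numerically: E[X] ≈ 0.00348126.

E[X] = 10395 · (1/12)^{6} = 385/110592 ≈ 0.00348126.


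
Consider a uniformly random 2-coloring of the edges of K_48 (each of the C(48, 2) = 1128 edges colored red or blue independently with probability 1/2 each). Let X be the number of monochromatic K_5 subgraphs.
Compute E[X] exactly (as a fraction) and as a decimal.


Let X = Σ_S X_S over the C(48, 5) = 1712304 subsets S of size 5, where X_S = 1 if the K_5 on S is monochromatic.
For a fixed S, the K_5 on S has C(5, 2) = 10 edges. P[all 10 edges red] = (1/2)^10, and likewise for blue, so P[monochromatic] = 2·(1/2)^10 = 2^{1 − 10} = 1/512.
By linearity: E[X] = C(48, 5) · 2^{1 − 10} = 1712304 · 1/512 = 107019/32.
Numerically: E[X] ≈ 3344.344.

E[X] = C(48,5)·2^(1−C(5,2)) = 107019/32 ≈ 3344.344.


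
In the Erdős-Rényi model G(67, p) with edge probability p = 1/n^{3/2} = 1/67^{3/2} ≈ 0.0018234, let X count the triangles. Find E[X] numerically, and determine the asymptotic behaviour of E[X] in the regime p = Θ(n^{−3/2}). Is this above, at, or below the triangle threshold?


Number of potential triangles: C(67, 3) = 47905.
Each occurs with probability p³ ≈ (0.0018234)³ ≈ 6.0626624e-09.
By linearity: E[X] = C(67, 3)·p³ ≈ 47905 · 6.0626624e-09 ≈ 0.00029.
Since α = 3/2 > 1, p = c/n^{3/2} = o(1/n) is below the triangle threshold p ~ 1/n. Asymptotically E[X] ~ (c³/6)·n^{3(1−α)} = (1³/6)·n^{-1.5} → 0, so by Markov's inequality G has no triangles w.h.p.

E[X] ≈ 0.00029; in regime p = Θ(1/n^{3/2}) E[X] tends to 0 (below the triangle threshold p ~ 1/n).


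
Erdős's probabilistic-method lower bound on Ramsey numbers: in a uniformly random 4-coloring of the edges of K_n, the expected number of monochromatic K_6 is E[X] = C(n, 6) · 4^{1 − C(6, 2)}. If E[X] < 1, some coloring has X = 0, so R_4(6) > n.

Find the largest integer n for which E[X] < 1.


We need C(n, 6) · 4^{1 − 15} < 1, i.e. C(n, 6) < 4^{15 − 1} = 268435456.
Check values of n near the boundary:
  n = 72: C(72, 6) = 156238908; 156238908 < 268435456? YES
  n = 73: C(73, 6) = 170230452; 170230452 < 268435456? YES
  n = 74: C(74, 6) = 185250786; 185250786 < 268435456? YES
  n = 75: C(75, 6) = 201359550; 201359550 < 268435456? YES
  n = 76: C(76, 6) = 218618940; 218618940 < 268435456? YES
  n = 77: C(77, 6) = 237093780; 237093780 < 268435456? YES
  n = 78: C(78, 6) = 256851595; 256851595 < 268435456? YES
  n = 79: C(79, 6) = 277962685; 277962685 < 268435456? NO
  n = 80: C(80, 6) = 300500200; 300500200 < 268435456? NO
The largest n with C(n, 6) < 268435456 is n = 78 (where E[X] = 256851595/268435456 ≈ 0.9568). Hence R_4(6) > 78, i.e. R_4(6) ≥ 79.

Largest n = 78; hence R_4(6) > 78.


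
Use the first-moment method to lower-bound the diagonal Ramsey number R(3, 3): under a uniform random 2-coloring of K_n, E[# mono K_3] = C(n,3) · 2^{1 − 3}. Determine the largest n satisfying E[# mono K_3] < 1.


We need C(n, 3) · 2^{1 − 3} < 1, i.e. C(n, 3) < 2^{3 − 1} = 4.
Check values of n near the boundary:
  n = 3: C(3, 3) = 1; 1 < 4? YES
  n = 4: C(4, 3) = 4; 4 < 4? NO
The largest n with C(n, 3) < 4 is n = 3 (where E[X] = 1/4 ≈ 0.2500000). Hence R(3, 3) > 3, i.e. R(3, 3) ≥ 4.

Largest n = 3; hence R(3, 3) > 3.


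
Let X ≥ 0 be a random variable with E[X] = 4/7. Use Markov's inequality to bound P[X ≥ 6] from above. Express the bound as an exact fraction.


μ = E[X] = 4/7, a = 6.
Markov: P[X ≥ 6] ≤ μ/a = (4/7)/6 = 2/21.
Numerically: ≈ 0.09524.
(Since a = 6 > μ = 0.57143, the bound 2/21 is < 1 and informative.)

P[X ≥ 6] ≤ 2/21 ≈ 0.09524.


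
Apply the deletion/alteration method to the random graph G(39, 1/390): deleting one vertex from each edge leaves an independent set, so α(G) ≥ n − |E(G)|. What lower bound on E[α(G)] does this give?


E[|E(G)|] = C(39, 2)·p = 741 · (1/390) = 19/10.
E[α(G)] ≥ n − E[|E(G)|] = 39 − 19/10 = 371/10.
Numerically: ≈ 37.100.
(This is only a lower bound; the true E[α(G)] may be larger.)

E[α(G)] ≥ 371/10 ≈ 37.100.


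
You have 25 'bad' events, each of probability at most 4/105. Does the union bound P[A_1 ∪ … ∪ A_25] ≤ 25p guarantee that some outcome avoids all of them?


Union bound: P[∪_{i=1}^{25} A_i] ≤ Σ_i P[A_i] ≤ 25·p = 25·(4/105) = 20/21.
Numerically: 20/21 ≈ 0.9524.
Is 20/21 < 1? YES.
Since P[∪ A_i] ≤ 20/21 < 1, the complement has P[∩ A_i^c] ≥ 1 − 20/21 = 1/21 > 0, so some outcome avoids every A_i.

25·p = 20/21 ≈ 0.9524; existence CERTIFIED by the union bound.


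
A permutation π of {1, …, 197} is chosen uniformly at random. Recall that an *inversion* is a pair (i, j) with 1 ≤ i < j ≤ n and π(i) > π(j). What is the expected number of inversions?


Write X = Σ X_I over the C(197, 2) = 19306 pairs i < j, with X_I the indicator of one inversion.
There are 19306 indicators.
For each fixed pair i < j, the values π(i) and π(j) are two distinct elements of {1, …, 197} in uniformly random order; by symmetry P[π(i) > π(j)] = 1/2.
By linearity: E[X] = 19306 · (1/2) = C(197, 2) · (1/2) = 19306/2 = 9653 ≈ 9653.000.

E[X] = 9653 = 9653.000.


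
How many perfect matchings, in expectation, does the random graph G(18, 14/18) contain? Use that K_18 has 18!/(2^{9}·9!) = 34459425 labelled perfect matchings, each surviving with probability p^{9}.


K_18 has 18!/(2^{9}·9!) = 34459425 labelled perfect matchings.
For each such perfect matching H, let X_H = 1 if all 9 edges of H are present in G. Then P[X_H = 1] = p^{9} = (7/9)^{9} = 40353607/387420489.
By linearity of expectation: E[X] = Σ_H E[X_H] = 34459425 · p^{9} = 34459425 · 40353607/387420489 = 17167433257975/4782969.
Numerically: E[X] ≈ 3.589e+06.

E[X] = 34459425 · (7/9)^{9} = 17167433257975/4782969 ≈ 3.589e+06.


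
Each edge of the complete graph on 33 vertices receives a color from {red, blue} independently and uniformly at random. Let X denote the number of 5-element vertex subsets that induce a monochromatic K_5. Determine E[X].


Let X = Σ_S X_S over the C(33, 5) = 237336 subsets S of size 5, where X_S = 1 if the K_5 on S is monochromatic.
For a fixed S, the K_5 on S has C(5, 2) = 10 edges. P[all 10 edges red] = (1/2)^10, and likewise for blue, so P[monochromatic] = 2·(1/2)^10 = 2^{1 − 10} = 1/512.
By linearity of expectation: E[X] = C(33, 5) · 2^{1 − 10} = 237336 · 1/512 = 29667/64.
Numerically: E[X] ≈ 463.54688.

E[X] = C(33,5)·2^(1−C(5,2)) = 29667/64 ≈ 463.54688.


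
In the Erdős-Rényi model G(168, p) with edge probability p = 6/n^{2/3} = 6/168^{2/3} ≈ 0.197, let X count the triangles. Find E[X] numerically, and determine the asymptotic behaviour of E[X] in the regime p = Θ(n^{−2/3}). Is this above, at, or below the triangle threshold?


Number of potential triangles: C(168, 3) = 776216.
Each occurs with probability p³ ≈ (0.197)³ ≈ 7.65306e-03.
By linearity: E[X] = C(168, 3)·p³ ≈ 776216 · 7.65306e-03 ≈ 5940.429.
Since α = 2/3 < 1, p = c/n^{2/3} ≫ 1/n is above the triangle threshold p ~ 1/n. Asymptotically E[X] ~ (c³/6)·n^{3(1−α)} = (6³/6)·n^{1} → ∞; triangles are abundant w.h.p.

E[X] ≈ 5940.429; in regime p = Θ(1/n^{2/3}) E[X] diverges (above the triangle threshold p ~ 1/n).


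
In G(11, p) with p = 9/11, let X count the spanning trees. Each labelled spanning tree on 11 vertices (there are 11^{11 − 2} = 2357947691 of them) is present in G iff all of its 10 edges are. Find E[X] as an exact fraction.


K_11 has 11^{11 − 2} = 2357947691 labelled spanning trees.
For each such spanning tree H, let X_H = 1 if all 10 edges of H are present in G. Then P[X_H = 1] = p^{10} = (9/11)^{10} = 3486784401/25937424601.
By linearity of expectation: E[X] = Σ_H E[X_H] = 2357947691 · p^{10} = 2357947691 · 3486784401/25937424601 = 3486784401/11.
Numerically: E[X] ≈ 3.1698e+08.

E[X] = 2357947691 · (9/11)^{10} = 3486784401/11 ≈ 3.1698e+08.


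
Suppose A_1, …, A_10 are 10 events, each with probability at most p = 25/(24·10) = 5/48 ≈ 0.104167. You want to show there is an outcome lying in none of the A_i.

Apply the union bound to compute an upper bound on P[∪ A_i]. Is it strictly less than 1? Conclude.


Union bound: P[∪_{i=1}^{10} A_i] ≤ Σ_i P[A_i] ≤ 10·p = 10·(5/48) = 25/24.
Numerically: 25/24 ≈ 1.041667.
Is 25/24 < 1? NO.
Since the bound 25/24 is ≥ 1, the union bound is uninformative here; it does NOT by itself certify existence.

10·p = 25/24 ≈ 1.041667; existence NOT certified by the union bound.


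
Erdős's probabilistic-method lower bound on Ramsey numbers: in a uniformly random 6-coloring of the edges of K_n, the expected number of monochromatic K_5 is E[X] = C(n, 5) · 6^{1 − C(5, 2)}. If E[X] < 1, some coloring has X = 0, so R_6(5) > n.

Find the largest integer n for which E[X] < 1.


We need C(n, 5) · 6^{1 − 10} < 1, i.e. C(n, 5) < 6^{10 − 1} = 10077696.
Check values of n near the boundary:
  n = 64: C(64, 5) = 7624512; 7624512 < 10077696? YES
  n = 65: C(65, 5) = 8259888; 8259888 < 10077696? YES
  n = 66: C(66, 5) = 8936928; 8936928 < 10077696? YES
  n = 67: C(67, 5) = 9657648; 9657648 < 10077696? YES
  n = 68: C(68, 5) = 10424128; 10424128 < 10077696? NO
The largest n with C(n, 5) < 10077696 is n = 67 (where E[X] = 67067/69984 ≈ 0.9583). Hence R_6(5) > 67, i.e. R_6(5) ≥ 68.

Largest n = 67; hence R_6(5) > 67.


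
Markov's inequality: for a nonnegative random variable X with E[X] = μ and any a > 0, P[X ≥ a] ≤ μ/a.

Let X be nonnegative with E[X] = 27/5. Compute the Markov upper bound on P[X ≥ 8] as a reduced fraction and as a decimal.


μ = E[X] = 27/5, a = 8.
Markov: P[X ≥ 8] ≤ μ/a = (27/5)/8 = 27/40.
Numerically: ≈ 0.675000.
(Since a = 8 > μ = 5.400000, the bound 27/40 is < 1 and informative.)

P[X ≥ 8] ≤ 27/40 ≈ 0.675000.


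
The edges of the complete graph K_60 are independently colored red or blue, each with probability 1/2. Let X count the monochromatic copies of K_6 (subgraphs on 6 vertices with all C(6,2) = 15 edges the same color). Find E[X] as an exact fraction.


Let X = Σ_S X_S over the C(60, 6) = 50063860 subsets S of size 6, where X_S = 1 if the K_6 on S is monochromatic.
For a fixed S, the K_6 on S has C(6, 2) = 15 edges. P[all 15 edges red] = (1/2)^15, and likewise for blue, so P[monochromatic] = 2·(1/2)^15 = 2^{1 − 15} = 1/16384.
By linearity of expectation: E[X] = C(60, 6) · 2^{1 − 15} = 50063860 · 1/16384 = 12515965/4096.
Numerically: E[X] ≈ 3055.6555.

E[X] = C(60,6)·2^(1−C(6,2)) = 12515965/4096 ≈ 3055.6555.


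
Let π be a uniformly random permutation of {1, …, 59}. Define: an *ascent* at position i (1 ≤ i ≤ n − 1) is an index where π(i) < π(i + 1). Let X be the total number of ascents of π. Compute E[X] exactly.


Write X = Σ X_I over i = 1, …, 58, with X_I the indicator of one ascent.
There are 58 indicators.
For each fixed i, the pair (π(i), π(i+1)) is a uniformly random ordered pair of distinct values from {1, …, 59}; by symmetry P[π(i) < π(i+1)] = 1/2.
By linearity: E[X] = 58 · (1/2) = (59 − 1) · (1/2) = 29 ≈ 29.0000.

E[X] = 29 = 29.0000.


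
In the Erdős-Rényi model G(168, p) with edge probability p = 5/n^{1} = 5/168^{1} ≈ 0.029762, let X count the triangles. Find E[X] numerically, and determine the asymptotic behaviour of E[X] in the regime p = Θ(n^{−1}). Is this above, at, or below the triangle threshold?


Number of potential triangles: C(168, 3) = 776216.
Each occurs with probability p³ ≈ (0.029762)³ ≈ 2.6362231e-05.
By linearity: E[X] = C(168, 3)·p³ ≈ 776216 · 2.6362231e-05 ≈ 20.46279.
Here α = 1, so p = 5/n is exactly at the triangle threshold p ~ 1/n. Asymptotically E[X] → c³/6 = 5³/6 = 125/6 ≈ 20.83333, a bounded constant. In this regime the triangle count is asymptotically Poisson(c³/6).

E[X] ≈ 20.46279; in regime p = Θ(1/n^{1}) E[X] stays bounded (at the triangle threshold p ~ 1/n).


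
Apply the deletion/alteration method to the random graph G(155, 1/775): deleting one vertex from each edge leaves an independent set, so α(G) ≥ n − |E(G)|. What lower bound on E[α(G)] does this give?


E[|E(G)|] = C(155, 2)·p = 11935 · (1/775) = 77/5.
E[α(G)] ≥ n − E[|E(G)|] = 155 − 77/5 = 698/5.
Numerically: ≈ 139.600000.
(This is only a lower bound; the true E[α(G)] may be larger.)

E[α(G)] ≥ 698/5 ≈ 139.600000.


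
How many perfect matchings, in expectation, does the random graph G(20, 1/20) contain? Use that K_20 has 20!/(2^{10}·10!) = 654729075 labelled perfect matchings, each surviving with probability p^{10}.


K_20 has 20!/(2^{10}·10!) = 654729075 labelled perfect matchings.
For each such perfect matching H, let X_H = 1 if all 10 edges of H are present in G. Then P[X_H = 1] = p^{10} = (1/20)^{10} = 1/10240000000000.
By linearity of expectation: E[X] = Σ_H E[X_H] = 654729075 · p^{10} = 654729075 · 1/10240000000000 = 26189163/409600000000.
Numerically: E[X] ≈ 6.3938e-05.

E[X] = 654729075 · (1/20)^{10} = 26189163/409600000000 ≈ 6.3938e-05.


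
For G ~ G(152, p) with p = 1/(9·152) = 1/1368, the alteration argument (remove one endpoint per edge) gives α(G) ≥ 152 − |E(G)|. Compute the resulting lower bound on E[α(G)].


E[|E(G)|] = C(152, 2)·p = 11476 · (1/1368) = 151/18.
E[α(G)] ≥ n − E[|E(G)|] = 152 − 151/18 = 2585/18.
Numerically: ≈ 143.6111.
(This is only a lower bound; the true E[α(G)] may be larger.)

E[α(G)] ≥ 2585/18 ≈ 143.6111.


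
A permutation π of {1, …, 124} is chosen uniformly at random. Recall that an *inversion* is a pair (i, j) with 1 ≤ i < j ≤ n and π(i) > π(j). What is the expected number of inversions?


Write X = Σ X_I over the C(124, 2) = 7626 pairs i < j, with X_I the indicator of one inversion.
There are 7626 indicators.
For each fixed pair i < j, the values π(i) and π(j) are two distinct elements of {1, …, 124} in uniformly random order; by symmetry P[π(i) > π(j)] = 1/2.
By linearity: E[X] = 7626 · (1/2) = C(124, 2) · (1/2) = 7626/2 = 3813 ≈ 3813.000000.

E[X] = 3813 = 3813.000000.


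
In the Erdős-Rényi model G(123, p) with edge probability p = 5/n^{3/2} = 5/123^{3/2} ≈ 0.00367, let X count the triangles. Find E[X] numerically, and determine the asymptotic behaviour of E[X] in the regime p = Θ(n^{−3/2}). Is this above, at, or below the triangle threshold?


Number of potential triangles: C(123, 3) = 302621.
Each occurs with probability p³ ≈ (0.00367)³ ≈ 4.92422e-08.
By linearity: E[X] = C(123, 3)·p³ ≈ 302621 · 4.92422e-08 ≈ 0.015.
Since α = 3/2 > 1, p = c/n^{3/2} = o(1/n) is below the triangle threshold p ~ 1/n. Asymptotically E[X] ~ (c³/6)·n^{3(1−α)} = (5³/6)·n^{-1.5} → 0, so by Markov's inequality G has no triangles w.h.p.

E[X] ≈ 0.015; in regime p = Θ(1/n^{3/2}) E[X] tends to 0 (below the triangle threshold p ~ 1/n).


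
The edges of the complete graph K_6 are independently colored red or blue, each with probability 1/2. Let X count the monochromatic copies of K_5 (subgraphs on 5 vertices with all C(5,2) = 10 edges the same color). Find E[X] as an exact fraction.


Let X = Σ_S X_S over the C(6, 5) = 6 subsets S of size 5, where X_S = 1 if the K_5 on S is monochromatic.
For a fixed S, the K_5 on S has C(5, 2) = 10 edges. P[all 10 edges red] = (1/2)^10, and likewise for blue, so P[monochromatic] = 2·(1/2)^10 = 2^{1 − 10} = 1/512.
Summing: E[X] = C(6, 5) · 2^{1 − 10} = 6 · 1/512 = 3/256.
Numerically: E[X] ≈ 0.011719.

E[X] = C(6,5)·2^(1−C(5,2)) = 3/256 ≈ 0.011719.


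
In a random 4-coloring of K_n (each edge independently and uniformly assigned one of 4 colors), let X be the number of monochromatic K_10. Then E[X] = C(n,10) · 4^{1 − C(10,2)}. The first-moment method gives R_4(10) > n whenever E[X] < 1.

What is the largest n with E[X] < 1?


We need C(n, 10) · 4^{1 − 45} < 1, i.e. C(n, 10) < 4^{45 − 1} = 309485009821345068724781056.
Check values of n near the boundary:
  n = 2022: C(2022, 10) = 307870445231474093395937796; 307870445231474093395937796 < 309485009821345068724781056? YES
  n = 2023: C(2023, 10) = 309399856285778485315440716; 309399856285778485315440716 < 309485009821345068724781056? YES
  n = 2024: C(2024, 10) = 310936101848269937576192656; 310936101848269937576192656 < 309485009821345068724781056? NO
  n = 2025: C(2025, 10) = 312479209053472269772600560; 312479209053472269772600560 < 309485009821345068724781056? NO
  n = 2026: C(2026, 10) = 314029205130126398094885285; 314029205130126398094885285 < 309485009821345068724781056? NO
The largest n with C(n, 10) < 309485009821345068724781056 is n = 2023 (where E[X] = 77349964071444621328860179/77371252455336267181195264 ≈ 0.9997). Hence R_4(10) > 2023, i.e. R_4(10) ≥ 2024.

Largest n = 2023; hence R_4(10) > 2023.


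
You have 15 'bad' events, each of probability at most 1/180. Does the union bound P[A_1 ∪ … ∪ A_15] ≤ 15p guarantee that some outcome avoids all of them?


Union bound: P[∪_{i=1}^{15} A_i] ≤ Σ_i P[A_i] ≤ 15·p = 15·(1/180) = 1/12.
Numerically: 1/12 ≈ 0.083333.
Is 1/12 < 1? YES.
Since P[∪ A_i] ≤ 1/12 < 1, the complement has P[∩ A_i^c] ≥ 1 − 1/12 = 11/12 > 0, so some outcome avoids every A_i.

15·p = 1/12 ≈ 0.083333; existence CERTIFIED by the union bound.


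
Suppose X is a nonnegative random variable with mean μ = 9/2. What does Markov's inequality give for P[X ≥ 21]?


μ = E[X] = 9/2, a = 21.
Markov: P[X ≥ 21] ≤ μ/a = (9/2)/21 = 3/14.
Numerically: ≈ 0.214286.
(Since a = 21 > μ = 4.500000, the bound 3/14 is < 1 and informative.)

P[X ≥ 21] ≤ 3/14 ≈ 0.214286.


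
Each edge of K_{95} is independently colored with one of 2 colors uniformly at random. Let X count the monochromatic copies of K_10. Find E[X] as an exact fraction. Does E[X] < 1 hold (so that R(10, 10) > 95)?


E[X] = C(95, 10) · 2^{1 − 45} = 10104934117421 · 2^{−44} = 10104934117421/17592186044416.
As a reduced fraction: E[X] = 10104934117421/17592186044416 ≈ 0.574.
Is E[X] < 1? YES.
Since E[X] < 1, there exists a 2-coloring of K_{95} with no monochromatic K_10; hence R(10, 10) > 95.

E[X] = 10104934117421/17592186044416 ≈ 0.574; E[X] < 1, so R(10, 10) > 95.


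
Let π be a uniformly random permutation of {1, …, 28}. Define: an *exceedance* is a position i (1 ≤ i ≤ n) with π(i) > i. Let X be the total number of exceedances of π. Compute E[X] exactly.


Write X = Σ_{i=1}^{28} X_i, where X_i = 1_{π(i) > i}.
For each fixed i, π(i) is uniform over {1, …, 28} (marginal of a uniform permutation), so P[π(i) > i] = (n − i)/n. Summing: Σ_{i=1}^{28} (n − i)/n = (0 + 1 + … + 27)/28 = 28(28 − 1)/(2·28) = (28 − 1)/2.
Hence E[X] = Σ_{i=1}^{28} (28 − i)/28 = 27/2 ≈ 13.500000.

E[X] = 27/2 = 13.500000.


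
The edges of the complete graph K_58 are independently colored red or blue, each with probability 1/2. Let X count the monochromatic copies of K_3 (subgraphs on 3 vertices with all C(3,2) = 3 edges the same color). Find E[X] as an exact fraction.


Let X = Σ_S X_S over the C(58, 3) = 30856 subsets S of size 3, where X_S = 1 if the K_3 on S is monochromatic.
For a fixed S, the K_3 on S has C(3, 2) = 3 edges. P[all 3 edges red] = (1/2)^3, and likewise for blue, so P[monochromatic] = 2·(1/2)^3 = 2^{1 − 3} = 1/4.
Summing: E[X] = C(58, 3) · 2^{1 − 3} = 30856 · 1/4 = 7714.
Numerically: E[X] ≈ 7714.000.

E[X] = C(58,3)·2^(1−C(3,2)) = 7714 ≈ 7714.000.


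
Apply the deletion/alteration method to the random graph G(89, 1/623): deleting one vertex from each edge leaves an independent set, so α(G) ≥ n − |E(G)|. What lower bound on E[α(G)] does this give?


E[|E(G)|] = C(89, 2)·p = 3916 · (1/623) = 44/7.
E[α(G)] ≥ n − E[|E(G)|] = 89 − 44/7 = 579/7.
Numerically: ≈ 82.71429.
(This is only a lower bound; the true E[α(G)] may be larger.)

E[α(G)] ≥ 579/7 ≈ 82.71429.


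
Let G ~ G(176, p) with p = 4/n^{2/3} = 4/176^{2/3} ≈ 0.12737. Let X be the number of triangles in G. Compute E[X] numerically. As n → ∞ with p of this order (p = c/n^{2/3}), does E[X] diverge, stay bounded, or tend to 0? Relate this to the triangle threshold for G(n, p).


Number of potential triangles: C(176, 3) = 893200.
Each occurs with probability p³ ≈ (0.12737)³ ≈ 2.0661157e-03.
By linearity: E[X] = C(176, 3)·p³ ≈ 893200 · 2.0661157e-03 ≈ 1845.45455.
Since α = 2/3 < 1, p = c/n^{2/3} ≫ 1/n is above the triangle threshold p ~ 1/n. Asymptotically E[X] ~ (c³/6)·n^{3(1−α)} = (4³/6)·n^{1} → ∞; triangles are abundant w.h.p.

E[X] ≈ 1845.45455; in regime p = Θ(1/n^{2/3}) E[X] diverges (above the triangle threshold p ~ 1/n).


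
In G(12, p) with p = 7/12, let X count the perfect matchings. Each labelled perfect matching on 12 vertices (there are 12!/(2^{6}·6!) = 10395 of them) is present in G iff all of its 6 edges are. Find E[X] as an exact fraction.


K_12 has 12!/(2^{6}·6!) = 10395 labelled perfect matchings.
For each such perfect matching H, let X_H = 1 if all 6 edges of H are present in G. Then P[X_H = 1] = p^{6} = (7/12)^{6} = 117649/2985984.
By linearity of expectation: E[X] = Σ_H E[X_H] = 10395 · p^{6} = 10395 · 117649/2985984 = 45294865/110592.
Numerically: E[X] ≈ 409.57.

E[X] = 10395 · (7/12)^{6} = 45294865/110592 ≈ 409.57.


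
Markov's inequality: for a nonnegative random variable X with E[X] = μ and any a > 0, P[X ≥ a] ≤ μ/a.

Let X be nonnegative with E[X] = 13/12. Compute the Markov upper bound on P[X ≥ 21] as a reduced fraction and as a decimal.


μ = E[X] = 13/12, a = 21.
Markov: P[X ≥ 21] ≤ μ/a = (13/12)/21 = 13/252.
Numerically: ≈ 0.0516.
(Since a = 21 > μ = 1.0833, the bound 13/252 is < 1 and informative.)

P[X ≥ 21] ≤ 13/252 ≈ 0.0516.


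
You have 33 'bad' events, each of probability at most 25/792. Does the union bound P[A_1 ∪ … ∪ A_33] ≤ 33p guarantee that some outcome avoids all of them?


Union bound: P[∪_{i=1}^{33} A_i] ≤ Σ_i P[A_i] ≤ 33·p = 33·(25/792) = 25/24.
Numerically: 25/24 ≈ 1.041667.
Is 25/24 < 1? NO.
Since the bound 25/24 is ≥ 1, the union bound is uninformative here; it does NOT by itself certify existence.

33·p = 25/24 ≈ 1.041667; existence NOT certified by the union bound.


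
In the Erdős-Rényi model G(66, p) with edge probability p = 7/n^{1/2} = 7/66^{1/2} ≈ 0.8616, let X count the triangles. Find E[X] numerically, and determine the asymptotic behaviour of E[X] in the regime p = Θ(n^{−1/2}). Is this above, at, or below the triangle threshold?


Number of potential triangles: C(66, 3) = 45760.
Each occurs with probability p³ ≈ (0.8616)³ ≈ 6.397027e-01.
By linearity: E[X] = C(66, 3)·p³ ≈ 45760 · 6.397027e-01 ≈ 29272.7978.
Since α = 1/2 < 1, p = c/n^{1/2} ≫ 1/n is above the triangle threshold p ~ 1/n. Asymptotically E[X] ~ (c³/6)·n^{3(1−α)} = (7³/6)·n^{1.5} → ∞; triangles are abundant w.h.p.

E[X] ≈ 29272.7978; in regime p = Θ(1/n^{1/2}) E[X] diverges (above the triangle threshold p ~ 1/n).


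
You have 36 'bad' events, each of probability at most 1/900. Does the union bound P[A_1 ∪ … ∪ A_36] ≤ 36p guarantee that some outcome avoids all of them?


Union bound: P[∪_{i=1}^{36} A_i] ≤ Σ_i P[A_i] ≤ 36·p = 36·(1/900) = 1/25.
Numerically: 1/25 ≈ 0.0400000.
Is 1/25 < 1? YES.
Since P[∪ A_i] ≤ 1/25 < 1, the complement has P[∩ A_i^c] ≥ 1 − 1/25 = 24/25 > 0, so some outcome avoids every A_i.

36·p = 1/25 ≈ 0.0400000; existence CERTIFIED by the union bound.


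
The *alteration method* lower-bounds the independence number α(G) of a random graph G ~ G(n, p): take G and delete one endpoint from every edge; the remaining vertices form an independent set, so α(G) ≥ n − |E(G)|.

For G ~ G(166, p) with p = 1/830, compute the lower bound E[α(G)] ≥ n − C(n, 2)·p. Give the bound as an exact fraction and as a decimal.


E[|E(G)|] = C(166, 2)·p = 13695 · (1/830) = 33/2.
E[α(G)] ≥ n − E[|E(G)|] = 166 − 33/2 = 299/2.
Numerically: ≈ 149.5000.
(This is only a lower bound; the true E[α(G)] may be larger.)

E[α(G)] ≥ 299/2 ≈ 149.5000.


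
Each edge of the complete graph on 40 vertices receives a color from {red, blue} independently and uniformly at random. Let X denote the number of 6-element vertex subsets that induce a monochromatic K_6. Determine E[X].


Let X = Σ_S X_S over the C(40, 6) = 3838380 subsets S of size 6, where X_S = 1 if the K_6 on S is monochromatic.
For a fixed S, the K_6 on S has C(6, 2) = 15 edges. P[all 15 edges red] = (1/2)^15, and likewise for blue, so P[monochromatic] = 2·(1/2)^15 = 2^{1 − 15} = 1/16384.
By linearity: E[X] = C(40, 6) · 2^{1 − 15} = 3838380 · 1/16384 = 959595/4096.
Numerically: E[X] ≈ 234.276123.

E[X] = C(40,6)·2^(1−C(6,2)) = 959595/4096 ≈ 234.276123.


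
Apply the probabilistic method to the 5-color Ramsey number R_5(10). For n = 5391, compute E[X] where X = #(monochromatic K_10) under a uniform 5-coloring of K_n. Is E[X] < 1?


E[X] = C(5391, 10) · 5^{1 − 45} = 5666344714787188828795213697883 · 5^{−44} = 5666344714787188828795213697883/5684341886080801486968994140625.
As a reduced fraction: E[X] = 5666344714787188828795213697883/5684341886080801486968994140625 ≈ 0.997.
Is E[X] < 1? YES.
Since E[X] < 1, there exists a 5-coloring of K_{5391} with no monochromatic K_10; hence R_5(10) > 5391.

E[X] = 5666344714787188828795213697883/5684341886080801486968994140625 ≈ 0.997; E[X] < 1, so R_5(10) > 5391.


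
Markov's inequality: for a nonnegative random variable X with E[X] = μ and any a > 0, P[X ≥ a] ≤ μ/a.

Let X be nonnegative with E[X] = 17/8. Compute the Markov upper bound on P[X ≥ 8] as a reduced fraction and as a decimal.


μ = E[X] = 17/8, a = 8.
Markov: P[X ≥ 8] ≤ μ/a = (17/8)/8 = 17/64.
Numerically: ≈ 0.265625.
(Since a = 8 > μ = 2.125000, the bound 17/64 is < 1 and informative.)

P[X ≥ 8] ≤ 17/64 ≈ 0.265625.


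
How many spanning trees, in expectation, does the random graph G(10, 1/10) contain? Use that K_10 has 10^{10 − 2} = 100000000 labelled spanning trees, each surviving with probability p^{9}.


K_10 has 10^{10 − 2} = 100000000 labelled spanning trees.
For each such spanning tree H, let X_H = 1 if all 9 edges of H are present in G. Then P[X_H = 1] = p^{9} = (1/10)^{9} = 1/1000000000.
By linearity of expectation: E[X] = Σ_H E[X_H] = 100000000 · p^{9} = 100000000 · 1/1000000000 = 1/10.
Numerically: E[X] ≈ 0.1.

E[X] = 100000000 · (1/10)^{9} = 1/10 ≈ 0.1.
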